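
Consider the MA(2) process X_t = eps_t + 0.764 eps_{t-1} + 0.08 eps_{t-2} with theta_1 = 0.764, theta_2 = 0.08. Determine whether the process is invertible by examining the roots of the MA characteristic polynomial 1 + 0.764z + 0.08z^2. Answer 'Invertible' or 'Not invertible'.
\text{Invertible}

The MA(q) characteristic polynomial is P(z) = 1 + 0.764z + 0.08z^2.
Invertibility requires all roots to lie outside the unit circle, i.e. |z| > 1 for every root.
Set 1 + (0.764) z + (0.08) z^2 = 0, i.e. a z^2 + b z + c = 0 with a = 0.08, b = 0.764, c = 1.
Discriminant D = b^2 - 4ac = (0.764)^2 - 4*(0.08)*1 = 0.583696 - (0.32) = 0.263696.
D >= 0, so the roots are real: z = (-b +/- sqrt(D)) / (2a) = (-0.764 +/- 0.513513) / (0.16).
  z_1 = (-0.764 + 0.513513) / (0.16) = -1.5655,   |z_1| = 1.5655.
  z_2 = (-0.764 - 0.513513) / (0.16) = -7.9845,   |z_2| = 7.9845.
Moduli of all roots: 1.5655, 7.9845.
All moduli strictly greater than 1? Yes.
Verdict: Invertible.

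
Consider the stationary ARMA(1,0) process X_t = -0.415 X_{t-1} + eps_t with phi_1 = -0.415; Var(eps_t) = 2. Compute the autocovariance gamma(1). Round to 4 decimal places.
\gamma(1) = -1.0027

Multiply the model equation by X_{t-k} and take expectations. With theta_0 = psi_0 = 1 and psi_j the MA(infinity) weights, this gives
  gamma(k) - sum_i phi_i gamma(k-i) = c_k,
  c_k = sigma^2 * sum_{j=k..q} theta_j psi_{j-k}   (c_k = 0 for k > q),
using gamma(-m) = gamma(m).
Pure AR (q = 0): c_0 = sigma^2 = 2, c_k = 0 for k >= 1.
Equations for k = 0 and k = 1 (AR order 1):
  gamma(0) = phi_1 gamma(1) + c_0
  gamma(1) = phi_1 gamma(0) + c_1
Substituting the second into the first: gamma(0) (1 - phi_1^2) = c_0 + phi_1 c_1, so
  gamma(0) = c_0 / (1 - phi_1^2) = 2 / (1 - (-0.415)^2) = 2 / 0.827775 = 2.416115.
  gamma(1) = phi_1 gamma(0) = (-0.415)(2.416115) = -1.002688.
Therefore gamma(1) = -1.0027 (to 4 decimal places).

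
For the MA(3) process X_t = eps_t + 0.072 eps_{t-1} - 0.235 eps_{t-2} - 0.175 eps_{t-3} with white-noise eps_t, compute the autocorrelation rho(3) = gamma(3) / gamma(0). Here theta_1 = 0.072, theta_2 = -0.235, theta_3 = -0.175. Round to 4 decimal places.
\rho(3) = -0.1604

For an MA(q) process with theta_0 = 1, the autocovariance is
  gamma(k) = sigma^2 * sum_{i=0..q-k} theta_i * theta_{i+k},
and rho(k) = gamma(k) / gamma(0). Sigma^2 cancels.
  numerator   = (1)*(-0.175) = -0.175.
  denominator = (1)^2 + (0.072)^2 + (-0.235)^2 + (-0.175)^2 = 1.091034.
  rho(3) = -0.175 / 1.091034 = -0.1604.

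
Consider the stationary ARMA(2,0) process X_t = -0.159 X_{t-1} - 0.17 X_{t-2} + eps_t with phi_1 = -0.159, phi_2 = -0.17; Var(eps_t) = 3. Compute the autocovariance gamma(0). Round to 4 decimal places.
\gamma(0) = 3.1474

Multiply the model equation by X_{t-k} and take expectations. With theta_0 = psi_0 = 1 and psi_j the MA(infinity) weights, this gives
  gamma(k) - sum_i phi_i gamma(k-i) = c_k,
  c_k = sigma^2 * sum_{j=k..q} theta_j psi_{j-k}   (c_k = 0 for k > q),
using gamma(-m) = gamma(m).
Pure AR (q = 0): c_0 = sigma^2 = 3, c_k = 0 for k >= 1.
Equations for k = 0, 1, 2 (AR order 2, c_2 = 0):
  (E0) gamma(0) = phi_1 gamma(1) + phi_2 gamma(2) + c_0
  (E1) gamma(1) = phi_1 gamma(0) + phi_2 gamma(1) + c_1
  (E2) gamma(2) = phi_1 gamma(1) + phi_2 gamma(0)
From (E1): gamma(1) = A gamma(0) + B with
  A = phi_1 / (1 - phi_2) = -0.159 / 1.17 = -0.135897,   B = c_1 / (1 - phi_2) = 0 / 1.17 = 0.
Insert (E2) into (E0): gamma(0) (1 - phi_2^2) = phi_1 (1 + phi_2) gamma(1) + c_0.
  phi_1 (1 + phi_2) = (-0.159)(0.83) = -0.13197,   1 - phi_2^2 = 0.9711.
Replace gamma(1) by A gamma(0) + B and collect gamma(0):
  gamma(0) [0.9711 - (-0.13197)(-0.135897)] = c_0 = 3
  gamma(0) * 0.953166 = 3
  gamma(0) = 3 / 0.953166 = 3.147407.
Therefore gamma(0) = 3.1474 (to 4 decimal places).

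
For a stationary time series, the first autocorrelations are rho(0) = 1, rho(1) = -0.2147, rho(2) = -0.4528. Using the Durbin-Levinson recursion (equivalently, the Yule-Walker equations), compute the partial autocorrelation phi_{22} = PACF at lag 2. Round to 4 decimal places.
\phi_{22} = -0.5230

The PACF at lag k is phi_{kk}, the last component of the solution
to the Yule-Walker system G_k phi = r_k where
  (G_k)_{ij} = rho(|i - j|), (r_k)_i = rho(i), i,j = 1..k.
Equivalently, Durbin-Levinson gives phi_{kk} iteratively:
  phi_{11} = rho(1)
  phi_{kk} = [rho(k) - sum_{j=1..k-1} phi_{k-1,j} rho(k-j)]
            / [1 - sum_{j=1..k-1} phi_{k-1,j} rho(j)],
  phi_{k,j} = phi_{k-1,j} - phi_{kk} phi_{k-1,k-j},  j = 1..k-1.
Step k = 1:
  phi_11 = rho(1) = -0.2147.
Step k = 2:
  phi_22 = [rho(2) - phi_11 rho(1)] / [1 - phi_11 rho(1)] = [-0.4528 - (-0.2147)(-0.2147)] / [1 - (-0.2147)(-0.2147)]
         = -0.49889609 / 0.95390391 = -0.523.
Therefore phi_{22} = -0.5230.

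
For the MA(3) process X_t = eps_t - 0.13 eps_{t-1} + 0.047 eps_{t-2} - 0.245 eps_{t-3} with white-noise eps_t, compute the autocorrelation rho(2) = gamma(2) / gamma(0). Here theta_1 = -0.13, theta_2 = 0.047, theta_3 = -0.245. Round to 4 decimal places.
\rho(2) = 0.0731

For an MA(q) process with theta_0 = 1, the autocovariance is
  gamma(k) = sigma^2 * sum_{i=0..q-k} theta_i * theta_{i+k},
and rho(k) = gamma(k) / gamma(0). Sigma^2 cancels.
  numerator   = (1)*(0.047) + (-0.13)*(-0.245) = 0.07885.
  denominator = (1)^2 + (-0.13)^2 + (0.047)^2 + (-0.245)^2 = 1.079134.
  rho(2) = 0.07885 / 1.079134 = 0.0731.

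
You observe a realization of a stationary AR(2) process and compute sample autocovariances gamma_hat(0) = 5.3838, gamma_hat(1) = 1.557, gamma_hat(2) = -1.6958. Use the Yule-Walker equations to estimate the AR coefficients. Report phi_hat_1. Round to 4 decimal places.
\hat\phi_{1} = 0.4150

The Yule-Walker equations for an AR(p) process read, in matrix form,
  Gamma_p phi = r_p,   with   (Gamma_p)_{ij} = gamma(|i - j|),
                       (r_p)_i = gamma(i),   i,j = 1..p.
Substitute the sample gammas (Toeplitz matrix and right-hand side of size 2):
  Gamma_p = [[5.3838, 1.557], [1.557, 5.3838]]
  r_p     = [1.557, -1.6958]
Written out:
  5.3838 phi_1 + 1.557 phi_2 = 1.557
  1.557 phi_1 + 5.3838 phi_2 = -1.6958
Solve by Cramer's rule:
  det = gamma(0)^2 - gamma(1)^2 = (5.3838)^2 - (1.557)^2 = 28.98530244 - 2.424249 = 26.56105344
  phi_hat_1 = [gamma(1) gamma(0) - gamma(1) gamma(2)] / det = [(1.557)(5.3838) - (1.557)(-1.6958)] / 26.56105344 = 11.0229372 / 26.56105344 = 0.415
  phi_hat_2 = [gamma(0) gamma(2) - gamma(1)^2] / det = [(5.3838)(-1.6958) - (1.557)^2] / 26.56105344 = -11.55409704 / 26.56105344 = -0.435
So phi_hat = [0.4150, -0.4350].
Therefore phi_hat_1 = 0.4150.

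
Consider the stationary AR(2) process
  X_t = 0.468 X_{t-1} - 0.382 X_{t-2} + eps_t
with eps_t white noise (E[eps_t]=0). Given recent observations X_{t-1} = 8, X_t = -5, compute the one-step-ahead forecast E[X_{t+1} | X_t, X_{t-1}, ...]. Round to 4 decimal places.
E[X_{t+1} \mid \mathcal F_t] = -5.3960

For an AR(p) model X_t = c + sum_i phi_i X_{t-i} + eps_t, the
one-step-ahead conditional mean is
  E[X_{t+1} | X_t, ...] = c + sum_i phi_i X_{t+1-i}.
Substitute known values:
  E[X_{t+1} | ...] = (0.468) * (-5) + (-0.382) * (8)
                   = -5.3960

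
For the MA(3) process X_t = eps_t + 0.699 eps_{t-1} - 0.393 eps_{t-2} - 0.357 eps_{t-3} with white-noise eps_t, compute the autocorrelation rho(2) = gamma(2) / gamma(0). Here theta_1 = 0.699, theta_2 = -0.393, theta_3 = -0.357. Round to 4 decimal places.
\rho(2) = -0.3629

For an MA(q) process with theta_0 = 1, the autocovariance is
  gamma(k) = sigma^2 * sum_{i=0..q-k} theta_i * theta_{i+k},
and rho(k) = gamma(k) / gamma(0). Sigma^2 cancels.
  numerator   = (1)*(-0.393) + (0.699)*(-0.357) = -0.642543.
  denominator = (1)^2 + (0.699)^2 + (-0.393)^2 + (-0.357)^2 = 1.770499.
  rho(2) = -0.642543 / 1.770499 = -0.3629.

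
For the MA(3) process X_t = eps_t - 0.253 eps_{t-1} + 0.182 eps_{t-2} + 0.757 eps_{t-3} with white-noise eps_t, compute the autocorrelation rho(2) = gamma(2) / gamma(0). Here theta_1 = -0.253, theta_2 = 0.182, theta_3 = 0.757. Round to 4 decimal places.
\rho(2) = -0.0057

For an MA(q) process with theta_0 = 1, the autocovariance is
  gamma(k) = sigma^2 * sum_{i=0..q-k} theta_i * theta_{i+k},
and rho(k) = gamma(k) / gamma(0). Sigma^2 cancels.
  numerator   = (1)*(0.182) + (-0.253)*(0.757) = -0.009521.
  denominator = (1)^2 + (-0.253)^2 + (0.182)^2 + (0.757)^2 = 1.670182.
  rho(2) = -0.009521 / 1.670182 = -0.0057.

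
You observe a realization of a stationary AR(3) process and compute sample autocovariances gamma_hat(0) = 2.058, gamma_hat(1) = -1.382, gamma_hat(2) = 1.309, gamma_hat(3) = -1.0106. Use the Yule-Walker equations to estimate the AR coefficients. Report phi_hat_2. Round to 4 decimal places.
\hat\phi_{2} = 0.3540

The Yule-Walker equations for an AR(p) process read, in matrix form,
  Gamma_p phi = r_p,   with   (Gamma_p)_{ij} = gamma(|i - j|),
                       (r_p)_i = gamma(i),   i,j = 1..p.
Substitute the sample gammas (Toeplitz matrix and right-hand side of size 3):
  Gamma_p = [[2.058, -1.382, 1.309], [-1.382, 2.058, -1.382], [1.309, -1.382, 2.058]]
  r_p     = [-1.382, 1.309, -1.0106]
Written out (R1..R3):
  (R1) 2.058 phi_1 - 1.382 phi_2 + 1.309 phi_3 = -1.382
  (R2) -1.382 phi_1 + 2.058 phi_2 - 1.382 phi_3 = 1.309
  (R3) 1.309 phi_1 - 1.382 phi_2 + 2.058 phi_3 = -1.0106
Gaussian elimination:
  R2 <- R2 - (-1.382/2.058) R1 = R2 - (-0.671526) R1:  1.129951 phi_2 - 0.502973 phi_3 = 0.380951
  R3 <- R3 - (1.309/2.058) R1 = R3 - (0.636054) R1:  -0.502973 phi_2 + 1.225405 phi_3 = -0.131573
  R3 <- R3 - (-0.502973/1.129951) R2 = R3 - (-0.445128) R2:  1.001518 phi_3 = 0.037999
Back-substitution:
  phi_hat_3 = 0.037999 / 1.001518 = 0.037942
  phi_hat_2 = (0.380951 - (-0.502973)(0.037942)) / 1.129951 = 0.354029
  phi_hat_1 = (-1.382 - (-1.382)(0.354029) - (1.309)(0.037942)) / 2.058 = -0.457919
So phi_hat = [-0.4579, 0.3540, 0.0379].
Therefore phi_hat_2 = 0.3540.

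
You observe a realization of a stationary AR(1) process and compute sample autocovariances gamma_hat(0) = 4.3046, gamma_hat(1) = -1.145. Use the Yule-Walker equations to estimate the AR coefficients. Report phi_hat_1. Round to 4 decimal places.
\hat\phi_{1} = -0.2660

The Yule-Walker equations for an AR(p) process read, in matrix form,
  Gamma_p phi = r_p,   with   (Gamma_p)_{ij} = gamma(|i - j|),
                       (r_p)_i = gamma(i),   i,j = 1..p.
Substitute the sample gammas (Toeplitz matrix and right-hand side of size 1):
  Gamma_p = [[4.3046]]
  r_p     = [-1.145]
With p = 1 this is the single equation gamma(0) phi_1 = gamma(1):
  phi_hat_1 = gamma(1) / gamma(0) = -1.145 / 4.3046 = -0.2660.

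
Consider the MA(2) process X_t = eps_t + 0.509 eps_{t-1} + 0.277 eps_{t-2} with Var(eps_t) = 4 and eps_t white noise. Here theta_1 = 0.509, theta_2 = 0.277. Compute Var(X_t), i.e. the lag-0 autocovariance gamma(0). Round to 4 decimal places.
\gamma(0) = 5.3432

For an MA(q) process X_t = eps_t + sum_i theta_i eps_{t-i} with
Var(eps_t) = sigma^2, the variance is
  gamma(0) = sigma^2 * (1 + sum_i theta_i^2).
  sum_i theta_i^2 = (0.509)^2 + (0.277)^2 = 0.259081 + 0.076729 = 0.33581.
  gamma(0) = 4 * (1 + 0.33581) = 4 * 1.33581 = 5.34324, which rounds to 5.3432.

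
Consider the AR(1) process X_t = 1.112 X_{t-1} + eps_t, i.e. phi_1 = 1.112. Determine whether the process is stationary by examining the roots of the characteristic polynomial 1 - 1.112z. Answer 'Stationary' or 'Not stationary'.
\text{Not stationary}

The AR(p) characteristic polynomial is P(z) = 1 - 1.112z.
Stationarity requires all roots to lie outside the unit circle, i.e. |z| > 1 for every root.
This is linear in z: 1 + (-1.112) z = 0  =>  z = -1/(-1.112) = 0.899281,  |z| = 0.899281.
Moduli of all roots: 0.8993.
All moduli strictly greater than 1? No.
Verdict: Not stationary.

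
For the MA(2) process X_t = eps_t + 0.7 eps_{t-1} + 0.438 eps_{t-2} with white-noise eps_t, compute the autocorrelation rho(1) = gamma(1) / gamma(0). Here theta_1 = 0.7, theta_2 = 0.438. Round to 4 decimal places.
\rho(1) = 0.5985

For an MA(q) process with theta_0 = 1, the autocovariance is
  gamma(k) = sigma^2 * sum_{i=0..q-k} theta_i * theta_{i+k},
and rho(k) = gamma(k) / gamma(0). Sigma^2 cancels.
  numerator   = (1)*(0.7) + (0.7)*(0.438) = 1.0066.
  denominator = (1)^2 + (0.7)^2 + (0.438)^2 = 1.681844.
  rho(1) = 1.0066 / 1.681844 = 0.5985.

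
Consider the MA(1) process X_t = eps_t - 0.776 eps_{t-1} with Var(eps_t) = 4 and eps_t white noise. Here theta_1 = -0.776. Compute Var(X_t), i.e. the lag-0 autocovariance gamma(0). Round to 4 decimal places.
\gamma(0) = 6.4087

For an MA(q) process X_t = eps_t + sum_i theta_i eps_{t-i} with
Var(eps_t) = sigma^2, the variance is
  gamma(0) = sigma^2 * (1 + sum_i theta_i^2).
  sum_i theta_i^2 = (-0.776)^2 = 0.602176.
  gamma(0) = 4 * (1 + 0.602176) = 4 * 1.602176 = 6.408704, which rounds to 6.4087.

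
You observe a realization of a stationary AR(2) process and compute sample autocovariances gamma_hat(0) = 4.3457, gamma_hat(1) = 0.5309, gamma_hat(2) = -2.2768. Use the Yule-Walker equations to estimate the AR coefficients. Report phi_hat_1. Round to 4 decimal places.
\hat\phi_{1} = 0.1890

The Yule-Walker equations for an AR(p) process read, in matrix form,
  Gamma_p phi = r_p,   with   (Gamma_p)_{ij} = gamma(|i - j|),
                       (r_p)_i = gamma(i),   i,j = 1..p.
Substitute the sample gammas (Toeplitz matrix and right-hand side of size 2):
  Gamma_p = [[4.3457, 0.5309], [0.5309, 4.3457]]
  r_p     = [0.5309, -2.2768]
Written out:
  4.3457 phi_1 + 0.5309 phi_2 = 0.5309
  0.5309 phi_1 + 4.3457 phi_2 = -2.2768
Solve by Cramer's rule:
  det = gamma(0)^2 - gamma(1)^2 = (4.3457)^2 - (0.5309)^2 = 18.88510849 - 0.28185481 = 18.60325368
  phi_hat_1 = [gamma(1) gamma(0) - gamma(1) gamma(2)] / det = [(0.5309)(4.3457) - (0.5309)(-2.2768)] / 18.60325368 = 3.51588525 / 18.60325368 = 0.189
  phi_hat_2 = [gamma(0) gamma(2) - gamma(1)^2] / det = [(4.3457)(-2.2768) - (0.5309)^2] / 18.60325368 = -10.17614457 / 18.60325368 = -0.547
So phi_hat = [0.1890, -0.5470].
Therefore phi_hat_1 = 0.1890.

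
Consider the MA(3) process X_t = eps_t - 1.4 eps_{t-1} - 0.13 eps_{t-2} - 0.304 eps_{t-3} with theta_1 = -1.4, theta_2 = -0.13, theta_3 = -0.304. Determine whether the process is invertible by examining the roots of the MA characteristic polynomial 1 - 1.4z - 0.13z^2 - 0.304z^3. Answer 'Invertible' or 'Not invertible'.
\text{Not invertible}

The MA(q) characteristic polynomial is P(z) = 1 - 1.4z - 0.13z^2 - 0.304z^3.
Invertibility requires all roots to lie outside the unit circle, i.e. |z| > 1 for every root.
Degree 3: look for a simple real root z0 first, then factor out (1 - z/z0) and solve the remaining quadratic.
Testing z0 = 0.625: P(0.625) = 1 + (-1.4)(0.625) + (-0.13)(0.625)^2 + (-0.304)(0.625)^3
  = 1 + (-0.875) + (-0.050781) + (-0.074219) = 0.  So z_0 = 0.625 is a root, |z_0| = 0.625.
Divide out the factor (1 - 1.6 z) = (1 - z/z0) (since 1/z0 = 1.6):
  P(z) = (1 - 1.6 z)(1 + (0.2) z + (0.19) z^2)
  [check: z-coef 0.2 - (1.6) = -1.4; z^2-coef 0.19 - (1.6)(0.2) = -0.13; z^3-coef -(1.6)(0.19) = -0.304.]
Remaining roots from the quadratic factor 1 + (0.2) z + (0.19) z^2:
  Set 1 + (0.2) z + (0.19) z^2 = 0, i.e. a z^2 + b z + c = 0 with a = 0.19, b = 0.2, c = 1.
  Discriminant D = b^2 - 4ac = (0.2)^2 - 4*(0.19)*1 = 0.04 - (0.76) = -0.72.
  D < 0, so the roots are the complex-conjugate pair z = (-b +/- i sqrt(-D)) / (2a) = -0.5263 +/- 2.233i.
  For a conjugate pair |z|^2 = z * conj(z) = (product of roots) = c/a = 1/(0.19) = 5.263158, so |z| = sqrt(5.263158) = 2.2942 for both roots.
Moduli of all roots: 0.6250, 2.2942, 2.2942.
All moduli strictly greater than 1? No.
Verdict: Not invertible.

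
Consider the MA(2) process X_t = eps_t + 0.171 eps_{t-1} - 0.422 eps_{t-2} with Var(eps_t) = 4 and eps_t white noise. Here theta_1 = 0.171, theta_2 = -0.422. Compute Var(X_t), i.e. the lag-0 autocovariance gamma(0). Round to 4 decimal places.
\gamma(0) = 4.8293

For an MA(q) process X_t = eps_t + sum_i theta_i eps_{t-i} with
Var(eps_t) = sigma^2, the variance is
  gamma(0) = sigma^2 * (1 + sum_i theta_i^2).
  sum_i theta_i^2 = (0.171)^2 + (-0.422)^2 = 0.029241 + 0.178084 = 0.207325.
  gamma(0) = 4 * (1 + 0.207325) = 4 * 1.207325 = 4.8293.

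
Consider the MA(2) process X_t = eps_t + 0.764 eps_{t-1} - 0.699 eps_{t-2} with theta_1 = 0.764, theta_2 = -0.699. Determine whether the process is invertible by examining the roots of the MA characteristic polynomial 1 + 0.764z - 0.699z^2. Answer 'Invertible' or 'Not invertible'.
\text{Not invertible}

The MA(q) characteristic polynomial is P(z) = 1 + 0.764z - 0.699z^2.
Invertibility requires all roots to lie outside the unit circle, i.e. |z| > 1 for every root.
Set 1 + (0.764) z + (-0.699) z^2 = 0, i.e. a z^2 + b z + c = 0 with a = -0.699, b = 0.764, c = 1.
Discriminant D = b^2 - 4ac = (0.764)^2 - 4*(-0.699)*1 = 0.583696 - (-2.796) = 3.379696.
D >= 0, so the roots are real: z = (-b +/- sqrt(D)) / (2a) = (-0.764 +/- 1.838395) / (-1.398).
  z_1 = (-0.764 + 1.838395) / (-1.398) = -0.7685,   |z_1| = 0.7685.
  z_2 = (-0.764 - 1.838395) / (-1.398) = 1.8615,   |z_2| = 1.8615.
Moduli of all roots: 0.7685, 1.8615.
All moduli strictly greater than 1? No.
Verdict: Not invertible.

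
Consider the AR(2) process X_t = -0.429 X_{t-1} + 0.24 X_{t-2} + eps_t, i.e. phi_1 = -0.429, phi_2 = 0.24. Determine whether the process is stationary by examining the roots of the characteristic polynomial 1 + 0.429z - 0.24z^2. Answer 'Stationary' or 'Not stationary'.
\text{Stationary}

The AR(p) characteristic polynomial is P(z) = 1 + 0.429z - 0.24z^2.
Stationarity requires all roots to lie outside the unit circle, i.e. |z| > 1 for every root.
Set 1 + (0.429) z + (-0.24) z^2 = 0, i.e. a z^2 + b z + c = 0 with a = -0.24, b = 0.429, c = 1.
Discriminant D = b^2 - 4ac = (0.429)^2 - 4*(-0.24)*1 = 0.184041 - (-0.96) = 1.144041.
D >= 0, so the roots are real: z = (-b +/- sqrt(D)) / (2a) = (-0.429 +/- 1.069599) / (-0.48).
  z_1 = (-0.429 + 1.069599) / (-0.48) = -1.3346,   |z_1| = 1.3346.
  z_2 = (-0.429 - 1.069599) / (-0.48) = 3.1221,   |z_2| = 3.1221.
Moduli of all roots: 1.3346, 3.1221.
All moduli strictly greater than 1? Yes.
Verdict: Stationary.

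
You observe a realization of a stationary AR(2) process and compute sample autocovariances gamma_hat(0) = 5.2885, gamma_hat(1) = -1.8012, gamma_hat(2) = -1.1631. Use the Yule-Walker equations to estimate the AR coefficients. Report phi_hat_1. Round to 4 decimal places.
\hat\phi_{1} = -0.4700

The Yule-Walker equations for an AR(p) process read, in matrix form,
  Gamma_p phi = r_p,   with   (Gamma_p)_{ij} = gamma(|i - j|),
                       (r_p)_i = gamma(i),   i,j = 1..p.
Substitute the sample gammas (Toeplitz matrix and right-hand side of size 2):
  Gamma_p = [[5.2885, -1.8012], [-1.8012, 5.2885]]
  r_p     = [-1.8012, -1.1631]
Written out:
  5.2885 phi_1 - 1.8012 phi_2 = -1.8012
  -1.8012 phi_1 + 5.2885 phi_2 = -1.1631
Solve by Cramer's rule:
  det = gamma(0)^2 - gamma(1)^2 = (5.2885)^2 - (-1.8012)^2 = 27.96823225 - 3.24432144 = 24.72391081
  phi_hat_1 = [gamma(1) gamma(0) - gamma(1) gamma(2)] / det = [(-1.8012)(5.2885) - (-1.8012)(-1.1631)] / 24.72391081 = -11.62062192 / 24.72391081 = -0.47
  phi_hat_2 = [gamma(0) gamma(2) - gamma(1)^2] / det = [(5.2885)(-1.1631) - (-1.8012)^2] / 24.72391081 = -9.39537579 / 24.72391081 = -0.38
So phi_hat = [-0.4700, -0.3800].
Therefore phi_hat_1 = -0.4700.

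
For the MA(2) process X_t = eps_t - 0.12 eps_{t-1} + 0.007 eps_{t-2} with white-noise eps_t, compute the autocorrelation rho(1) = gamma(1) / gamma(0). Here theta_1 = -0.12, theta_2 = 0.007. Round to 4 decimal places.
\rho(1) = -0.1191

For an MA(q) process with theta_0 = 1, the autocovariance is
  gamma(k) = sigma^2 * sum_{i=0..q-k} theta_i * theta_{i+k},
and rho(k) = gamma(k) / gamma(0). Sigma^2 cancels.
  numerator   = (1)*(-0.12) + (-0.12)*(0.007) = -0.12084.
  denominator = (1)^2 + (-0.12)^2 + (0.007)^2 = 1.014449.
  rho(1) = -0.12084 / 1.014449 = -0.1191.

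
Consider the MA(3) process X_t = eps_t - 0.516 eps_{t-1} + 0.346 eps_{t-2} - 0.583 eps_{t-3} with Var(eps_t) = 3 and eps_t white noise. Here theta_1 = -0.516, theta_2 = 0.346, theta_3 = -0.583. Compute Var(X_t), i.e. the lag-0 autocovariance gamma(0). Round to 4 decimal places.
\gamma(0) = 5.1776

For an MA(q) process X_t = eps_t + sum_i theta_i eps_{t-i} with
Var(eps_t) = sigma^2, the variance is
  gamma(0) = sigma^2 * (1 + sum_i theta_i^2).
  sum_i theta_i^2 = (-0.516)^2 + (0.346)^2 + (-0.583)^2 = 0.266256 + 0.119716 + 0.339889 = 0.725861.
  gamma(0) = 3 * (1 + 0.725861) = 3 * 1.725861 = 5.177583, which rounds to 5.1776.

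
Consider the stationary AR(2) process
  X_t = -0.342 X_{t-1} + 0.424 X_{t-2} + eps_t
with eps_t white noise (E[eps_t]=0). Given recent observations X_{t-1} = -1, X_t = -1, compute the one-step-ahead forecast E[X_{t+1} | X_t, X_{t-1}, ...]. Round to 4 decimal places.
E[X_{t+1} \mid \mathcal F_t] = -0.0820

For an AR(p) model X_t = c + sum_i phi_i X_{t-i} + eps_t, the
one-step-ahead conditional mean is
  E[X_{t+1} | X_t, ...] = c + sum_i phi_i X_{t+1-i}.
Substitute known values:
  E[X_{t+1} | ...] = (-0.342) * (-1) + (0.424) * (-1)
                   = -0.0820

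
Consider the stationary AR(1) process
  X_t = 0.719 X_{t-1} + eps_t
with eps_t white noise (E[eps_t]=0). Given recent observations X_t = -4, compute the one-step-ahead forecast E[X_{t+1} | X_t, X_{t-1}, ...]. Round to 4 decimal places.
E[X_{t+1} \mid \mathcal F_t] = -2.8760

For an AR(p) model X_t = c + sum_i phi_i X_{t-i} + eps_t, the
one-step-ahead conditional mean is
  E[X_{t+1} | X_t, ...] = c + sum_i phi_i X_{t+1-i}.
Substitute known values:
  E[X_{t+1} | ...] = (0.719) * (-4)
                   = -2.8760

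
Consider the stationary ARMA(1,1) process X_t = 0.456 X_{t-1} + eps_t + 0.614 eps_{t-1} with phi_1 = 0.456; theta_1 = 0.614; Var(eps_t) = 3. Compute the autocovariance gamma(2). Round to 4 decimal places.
\gamma(2) = 2.3655

Multiply the model equation by X_{t-k} and take expectations. With theta_0 = psi_0 = 1 and psi_j the MA(infinity) weights, this gives
  gamma(k) - sum_i phi_i gamma(k-i) = c_k,
  c_k = sigma^2 * sum_{j=k..q} theta_j psi_{j-k}   (c_k = 0 for k > q),
using gamma(-m) = gamma(m).
psi-weights needed (psi_j = theta_j + sum_i phi_i psi_{j-i}):
  psi_1 = theta_1 + phi_1 = 0.614 + (0.456) = 1.07
Right-hand sides:
  c_0 = sigma^2 (1 + theta_1 psi_1) = 3 * (1 + (0.614)(1.07)) = 3 * 1.65698 = 4.97094
  c_1 = sigma^2 theta_1 = 3 * (0.614) = 1.842
  c_2 = 0
Equations for k = 0 and k = 1 (AR order 1):
  gamma(0) = phi_1 gamma(1) + c_0
  gamma(1) = phi_1 gamma(0) + c_1
Substituting the second into the first: gamma(0) (1 - phi_1^2) = c_0 + phi_1 c_1, so
  gamma(0) = (c_0 + phi_1 c_1) / (1 - phi_1^2) = (4.97094 + (0.456)(1.842)) / (1 - (0.456)^2) = 5.810892 / 0.792064 = 7.336392.
  gamma(1) = phi_1 gamma(0) + c_1 = (0.456)(7.336392) + (1.842) = 5.187395.
For k = 2 (> q): gamma(2) = phi_1 gamma(1) = (0.456)(5.187395) = 2.365452.
Therefore gamma(2) = 2.3655 (to 4 decimal places).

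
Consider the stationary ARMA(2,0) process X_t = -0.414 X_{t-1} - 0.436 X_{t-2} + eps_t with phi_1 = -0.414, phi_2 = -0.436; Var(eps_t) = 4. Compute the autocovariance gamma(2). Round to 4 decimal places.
\gamma(2) = -1.7056

Multiply the model equation by X_{t-k} and take expectations. With theta_0 = psi_0 = 1 and psi_j the MA(infinity) weights, this gives
  gamma(k) - sum_i phi_i gamma(k-i) = c_k,
  c_k = sigma^2 * sum_{j=k..q} theta_j psi_{j-k}   (c_k = 0 for k > q),
using gamma(-m) = gamma(m).
Pure AR (q = 0): c_0 = sigma^2 = 4, c_k = 0 for k >= 1.
Equations for k = 0, 1, 2 (AR order 2, c_2 = 0):
  (E0) gamma(0) = phi_1 gamma(1) + phi_2 gamma(2) + c_0
  (E1) gamma(1) = phi_1 gamma(0) + phi_2 gamma(1) + c_1
  (E2) gamma(2) = phi_1 gamma(1) + phi_2 gamma(0)
From (E1): gamma(1) = A gamma(0) + B with
  A = phi_1 / (1 - phi_2) = -0.414 / 1.436 = -0.288301,   B = c_1 / (1 - phi_2) = 0 / 1.436 = 0.
Insert (E2) into (E0): gamma(0) (1 - phi_2^2) = phi_1 (1 + phi_2) gamma(1) + c_0.
  phi_1 (1 + phi_2) = (-0.414)(0.564) = -0.233496,   1 - phi_2^2 = 0.809904.
Replace gamma(1) by A gamma(0) + B and collect gamma(0):
  gamma(0) [0.809904 - (-0.233496)(-0.288301)] = c_0 = 4
  gamma(0) * 0.742587 = 4
  gamma(0) = 4 / 0.742587 = 5.386575.
  gamma(1) = A gamma(0) = (-0.288301)(5.386575) = -1.552954.
  gamma(2) = phi_1 gamma(1) + phi_2 gamma(0) = (-0.414)(-1.552954) + (-0.436)(5.386575) = -1.705624.
Therefore gamma(2) = -1.7056 (to 4 decimal places).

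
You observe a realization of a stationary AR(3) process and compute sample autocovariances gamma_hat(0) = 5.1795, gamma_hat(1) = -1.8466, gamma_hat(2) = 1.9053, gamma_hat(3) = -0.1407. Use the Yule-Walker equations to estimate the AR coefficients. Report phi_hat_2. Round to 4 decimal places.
\hat\phi_{2} = 0.3290

The Yule-Walker equations for an AR(p) process read, in matrix form,
  Gamma_p phi = r_p,   with   (Gamma_p)_{ij} = gamma(|i - j|),
                       (r_p)_i = gamma(i),   i,j = 1..p.
Substitute the sample gammas (Toeplitz matrix and right-hand side of size 3):
  Gamma_p = [[5.1795, -1.8466, 1.9053], [-1.8466, 5.1795, -1.8466], [1.9053, -1.8466, 5.1795]]
  r_p     = [-1.8466, 1.9053, -0.1407]
Written out (R1..R3):
  (R1) 5.1795 phi_1 - 1.8466 phi_2 + 1.9053 phi_3 = -1.8466
  (R2) -1.8466 phi_1 + 5.1795 phi_2 - 1.8466 phi_3 = 1.9053
  (R3) 1.9053 phi_1 - 1.8466 phi_2 + 5.1795 phi_3 = -0.1407
Gaussian elimination:
  R2 <- R2 - (-1.8466/5.1795) R1 = R2 - (-0.356521) R1:  4.521149 phi_2 - 1.167321 phi_3 = 1.246949
  R3 <- R3 - (1.9053/5.1795) R1 = R3 - (0.367854) R1:  -1.167321 phi_2 + 4.478628 phi_3 = 0.538579
  R3 <- R3 - (-1.167321/4.521149) R2 = R3 - (-0.258191) R2:  4.177236 phi_3 = 0.86053
Back-substitution:
  phi_hat_3 = 0.86053 / 4.177236 = 0.206005
  phi_hat_2 = (1.246949 - (-1.167321)(0.206005)) / 4.521149 = 0.328992
  phi_hat_1 = (-1.8466 - (-1.8466)(0.328992) - (1.9053)(0.206005)) / 5.1795 = -0.315008
So phi_hat = [-0.3150, 0.3290, 0.2060].
Therefore phi_hat_2 = 0.3290.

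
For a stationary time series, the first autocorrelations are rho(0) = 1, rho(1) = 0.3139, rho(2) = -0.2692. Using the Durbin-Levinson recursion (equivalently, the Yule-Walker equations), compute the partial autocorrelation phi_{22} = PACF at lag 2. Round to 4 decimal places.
\phi_{22} = -0.4079

The PACF at lag k is phi_{kk}, the last component of the solution
to the Yule-Walker system G_k phi = r_k where
  (G_k)_{ij} = rho(|i - j|), (r_k)_i = rho(i), i,j = 1..k.
Equivalently, Durbin-Levinson gives phi_{kk} iteratively:
  phi_{11} = rho(1)
  phi_{kk} = [rho(k) - sum_{j=1..k-1} phi_{k-1,j} rho(k-j)]
            / [1 - sum_{j=1..k-1} phi_{k-1,j} rho(j)],
  phi_{k,j} = phi_{k-1,j} - phi_{kk} phi_{k-1,k-j},  j = 1..k-1.
Step k = 1:
  phi_11 = rho(1) = 0.3139.
Step k = 2:
  phi_22 = [rho(2) - phi_11 rho(1)] / [1 - phi_11 rho(1)] = [-0.2692 - (0.3139)(0.3139)] / [1 - (0.3139)(0.3139)]
         = -0.36773321 / 0.90146679 = -0.4079.
Therefore phi_{22} = -0.4079.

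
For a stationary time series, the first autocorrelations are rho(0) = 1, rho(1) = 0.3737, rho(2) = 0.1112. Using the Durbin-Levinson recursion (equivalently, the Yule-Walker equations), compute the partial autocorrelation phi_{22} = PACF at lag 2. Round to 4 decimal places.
\phi_{22} = -0.0331

The PACF at lag k is phi_{kk}, the last component of the solution
to the Yule-Walker system G_k phi = r_k where
  (G_k)_{ij} = rho(|i - j|), (r_k)_i = rho(i), i,j = 1..k.
Equivalently, Durbin-Levinson gives phi_{kk} iteratively:
  phi_{11} = rho(1)
  phi_{kk} = [rho(k) - sum_{j=1..k-1} phi_{k-1,j} rho(k-j)]
            / [1 - sum_{j=1..k-1} phi_{k-1,j} rho(j)],
  phi_{k,j} = phi_{k-1,j} - phi_{kk} phi_{k-1,k-j},  j = 1..k-1.
Step k = 1:
  phi_11 = rho(1) = 0.3737.
Step k = 2:
  phi_22 = [rho(2) - phi_11 rho(1)] / [1 - phi_11 rho(1)] = [0.1112 - (0.3737)(0.3737)] / [1 - (0.3737)(0.3737)]
         = -0.02845169 / 0.86034831 = -0.0331.
Therefore phi_{22} = -0.0331.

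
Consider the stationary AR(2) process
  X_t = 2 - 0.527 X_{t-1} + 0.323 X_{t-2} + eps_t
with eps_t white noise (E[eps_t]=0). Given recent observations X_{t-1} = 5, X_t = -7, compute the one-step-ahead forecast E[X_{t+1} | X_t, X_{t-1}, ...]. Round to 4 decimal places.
E[X_{t+1} \mid \mathcal F_t] = 7.3040

For an AR(p) model X_t = c + sum_i phi_i X_{t-i} + eps_t, the
one-step-ahead conditional mean is
  E[X_{t+1} | X_t, ...] = c + sum_i phi_i X_{t+1-i}.
Substitute known values:
  E[X_{t+1} | ...] = 2 + (-0.527) * (-7) + (0.323) * (5)
                   = 7.3040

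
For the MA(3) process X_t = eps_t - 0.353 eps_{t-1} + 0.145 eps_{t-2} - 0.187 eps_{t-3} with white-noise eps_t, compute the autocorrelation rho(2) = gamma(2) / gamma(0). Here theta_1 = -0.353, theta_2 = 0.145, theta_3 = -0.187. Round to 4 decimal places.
\rho(2) = 0.1787

For an MA(q) process with theta_0 = 1, the autocovariance is
  gamma(k) = sigma^2 * sum_{i=0..q-k} theta_i * theta_{i+k},
and rho(k) = gamma(k) / gamma(0). Sigma^2 cancels.
  numerator   = (1)*(0.145) + (-0.353)*(-0.187) = 0.211011.
  denominator = (1)^2 + (-0.353)^2 + (0.145)^2 + (-0.187)^2 = 1.180603.
  rho(2) = 0.211011 / 1.180603 = 0.1787.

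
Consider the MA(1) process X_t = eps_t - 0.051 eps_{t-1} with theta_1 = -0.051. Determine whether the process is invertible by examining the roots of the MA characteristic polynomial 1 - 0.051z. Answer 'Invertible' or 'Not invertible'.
\text{Invertible}

The MA(q) characteristic polynomial is P(z) = 1 - 0.051z.
Invertibility requires all roots to lie outside the unit circle, i.e. |z| > 1 for every root.
This is linear in z: 1 + (-0.051) z = 0  =>  z = -1/(-0.051) = 19.607843,  |z| = 19.607843.
Moduli of all roots: 19.6078.
All moduli strictly greater than 1? Yes.
Verdict: Invertible.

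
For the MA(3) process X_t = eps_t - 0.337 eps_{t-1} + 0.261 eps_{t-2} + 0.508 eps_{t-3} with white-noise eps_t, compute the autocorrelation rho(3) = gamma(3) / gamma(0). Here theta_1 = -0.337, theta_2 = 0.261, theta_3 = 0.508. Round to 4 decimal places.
\rho(3) = 0.3528

For an MA(q) process with theta_0 = 1, the autocovariance is
  gamma(k) = sigma^2 * sum_{i=0..q-k} theta_i * theta_{i+k},
and rho(k) = gamma(k) / gamma(0). Sigma^2 cancels.
  numerator   = (1)*(0.508) = 0.508.
  denominator = (1)^2 + (-0.337)^2 + (0.261)^2 + (0.508)^2 = 1.439754.
  rho(3) = 0.508 / 1.439754 = 0.3528.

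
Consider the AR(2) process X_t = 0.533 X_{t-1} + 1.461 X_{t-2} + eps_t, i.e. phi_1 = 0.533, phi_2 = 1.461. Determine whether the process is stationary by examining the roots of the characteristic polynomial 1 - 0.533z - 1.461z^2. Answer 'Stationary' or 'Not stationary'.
\text{Not stationary}

The AR(p) characteristic polynomial is P(z) = 1 - 0.533z - 1.461z^2.
Stationarity requires all roots to lie outside the unit circle, i.e. |z| > 1 for every root.
Set 1 + (-0.533) z + (-1.461) z^2 = 0, i.e. a z^2 + b z + c = 0 with a = -1.461, b = -0.533, c = 1.
Discriminant D = b^2 - 4ac = (-0.533)^2 - 4*(-1.461)*1 = 0.284089 - (-5.844) = 6.128089.
D >= 0, so the roots are real: z = (-b +/- sqrt(D)) / (2a) = (0.533 +/- 2.475498) / (-2.922).
  z_1 = (0.533 + 2.475498) / (-2.922) = -1.0296,   |z_1| = 1.0296.
  z_2 = (0.533 - 2.475498) / (-2.922) = 0.6648,   |z_2| = 0.6648.
Moduli of all roots: 1.0296, 0.6648.
All moduli strictly greater than 1? No.
Verdict: Not stationary.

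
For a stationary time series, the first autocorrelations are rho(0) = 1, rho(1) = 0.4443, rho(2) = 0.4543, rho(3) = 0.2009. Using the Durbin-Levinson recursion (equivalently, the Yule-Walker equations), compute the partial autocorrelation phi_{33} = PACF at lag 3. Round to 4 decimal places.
\phi_{33} = -0.1090

The PACF at lag k is phi_{kk}, the last component of the solution
to the Yule-Walker system G_k phi = r_k where
  (G_k)_{ij} = rho(|i - j|), (r_k)_i = rho(i), i,j = 1..k.
Equivalently, Durbin-Levinson gives phi_{kk} iteratively:
  phi_{11} = rho(1)
  phi_{kk} = [rho(k) - sum_{j=1..k-1} phi_{k-1,j} rho(k-j)]
            / [1 - sum_{j=1..k-1} phi_{k-1,j} rho(j)],
  phi_{k,j} = phi_{k-1,j} - phi_{kk} phi_{k-1,k-j},  j = 1..k-1.
Step k = 1:
  phi_11 = rho(1) = 0.4443.
Step k = 2:
  phi_22 = [rho(2) - phi_11 rho(1)] / [1 - phi_11 rho(1)] = [0.4543 - (0.4443)(0.4443)] / [1 - (0.4443)(0.4443)]
         = 0.25689751 / 0.80259751 = 0.320083.
  Update: phi_21 = phi_11 - phi_22 phi_11 = 0.4443 - (0.320083)(0.4443) = 0.302087.
Step k = 3:
  phi_33 = [rho(3) - phi_21 rho(2) - phi_22 rho(1)] / [1 - phi_21 rho(1) - phi_22 rho(2)]
    numerator   = 0.2009 - (0.302087)(0.4543) - (0.320083)(0.4443) = -0.07855096
    denominator = 1 - (0.302087)(0.4443) - (0.320083)(0.4543) = 0.72036908
  phi_33 = -0.07855096 / 0.72036908 = -0.109.
Therefore phi_{33} = -0.1090.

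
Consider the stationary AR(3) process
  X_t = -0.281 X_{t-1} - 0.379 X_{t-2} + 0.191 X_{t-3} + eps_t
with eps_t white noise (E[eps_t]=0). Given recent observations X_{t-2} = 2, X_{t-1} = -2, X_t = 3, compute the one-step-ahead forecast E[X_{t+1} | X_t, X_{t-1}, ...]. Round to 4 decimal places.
E[X_{t+1} \mid \mathcal F_t] = 0.2970

For an AR(p) model X_t = c + sum_i phi_i X_{t-i} + eps_t, the
one-step-ahead conditional mean is
  E[X_{t+1} | X_t, ...] = c + sum_i phi_i X_{t+1-i}.
Substitute known values:
  E[X_{t+1} | ...] = (-0.281) * (3) + (-0.379) * (-2) + (0.191) * (2)
                   = 0.2970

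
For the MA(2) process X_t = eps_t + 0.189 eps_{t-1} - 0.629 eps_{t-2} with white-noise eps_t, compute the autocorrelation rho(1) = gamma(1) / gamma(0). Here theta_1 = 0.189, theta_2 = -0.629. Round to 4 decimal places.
\rho(1) = 0.0490

For an MA(q) process with theta_0 = 1, the autocovariance is
  gamma(k) = sigma^2 * sum_{i=0..q-k} theta_i * theta_{i+k},
and rho(k) = gamma(k) / gamma(0). Sigma^2 cancels.
  numerator   = (1)*(0.189) + (0.189)*(-0.629) = 0.070119.
  denominator = (1)^2 + (0.189)^2 + (-0.629)^2 = 1.431362.
  rho(1) = 0.070119 / 1.431362 = 0.0490.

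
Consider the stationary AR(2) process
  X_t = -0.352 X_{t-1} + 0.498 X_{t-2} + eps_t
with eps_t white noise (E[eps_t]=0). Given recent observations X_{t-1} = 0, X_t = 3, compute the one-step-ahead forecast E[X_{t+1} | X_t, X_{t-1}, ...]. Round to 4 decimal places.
E[X_{t+1} \mid \mathcal F_t] = -1.0560

For an AR(p) model X_t = c + sum_i phi_i X_{t-i} + eps_t, the
one-step-ahead conditional mean is
  E[X_{t+1} | X_t, ...] = c + sum_i phi_i X_{t+1-i}.
Substitute known values:
  E[X_{t+1} | ...] = (-0.352) * (3) + (0.498) * (0)
                   = -1.0560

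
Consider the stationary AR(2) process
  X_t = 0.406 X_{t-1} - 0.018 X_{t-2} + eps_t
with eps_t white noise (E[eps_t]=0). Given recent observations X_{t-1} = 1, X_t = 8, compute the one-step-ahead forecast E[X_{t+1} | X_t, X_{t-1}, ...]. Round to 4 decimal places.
E[X_{t+1} \mid \mathcal F_t] = 3.2300

For an AR(p) model X_t = c + sum_i phi_i X_{t-i} + eps_t, the
one-step-ahead conditional mean is
  E[X_{t+1} | X_t, ...] = c + sum_i phi_i X_{t+1-i}.
Substitute known values:
  E[X_{t+1} | ...] = (0.406) * (8) + (-0.018) * (1)
                   = 3.2300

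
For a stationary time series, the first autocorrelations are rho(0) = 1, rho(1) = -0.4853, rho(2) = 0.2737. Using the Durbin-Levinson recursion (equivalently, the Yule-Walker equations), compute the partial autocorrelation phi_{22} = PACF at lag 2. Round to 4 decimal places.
\phi_{22} = 0.0499

The PACF at lag k is phi_{kk}, the last component of the solution
to the Yule-Walker system G_k phi = r_k where
  (G_k)_{ij} = rho(|i - j|), (r_k)_i = rho(i), i,j = 1..k.
Equivalently, Durbin-Levinson gives phi_{kk} iteratively:
  phi_{11} = rho(1)
  phi_{kk} = [rho(k) - sum_{j=1..k-1} phi_{k-1,j} rho(k-j)]
            / [1 - sum_{j=1..k-1} phi_{k-1,j} rho(j)],
  phi_{k,j} = phi_{k-1,j} - phi_{kk} phi_{k-1,k-j},  j = 1..k-1.
Step k = 1:
  phi_11 = rho(1) = -0.4853.
Step k = 2:
  phi_22 = [rho(2) - phi_11 rho(1)] / [1 - phi_11 rho(1)] = [0.2737 - (-0.4853)(-0.4853)] / [1 - (-0.4853)(-0.4853)]
         = 0.03818391 / 0.76448391 = 0.0499.
Therefore phi_{22} = 0.0499.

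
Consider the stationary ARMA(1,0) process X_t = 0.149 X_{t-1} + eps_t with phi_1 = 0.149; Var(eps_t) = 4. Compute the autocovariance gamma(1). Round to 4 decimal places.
\gamma(1) = 0.6095

Multiply the model equation by X_{t-k} and take expectations. With theta_0 = psi_0 = 1 and psi_j the MA(infinity) weights, this gives
  gamma(k) - sum_i phi_i gamma(k-i) = c_k,
  c_k = sigma^2 * sum_{j=k..q} theta_j psi_{j-k}   (c_k = 0 for k > q),
using gamma(-m) = gamma(m).
Pure AR (q = 0): c_0 = sigma^2 = 4, c_k = 0 for k >= 1.
Equations for k = 0 and k = 1 (AR order 1):
  gamma(0) = phi_1 gamma(1) + c_0
  gamma(1) = phi_1 gamma(0) + c_1
Substituting the second into the first: gamma(0) (1 - phi_1^2) = c_0 + phi_1 c_1, so
  gamma(0) = c_0 / (1 - phi_1^2) = 4 / (1 - (0.149)^2) = 4 / 0.977799 = 4.09082.
  gamma(1) = phi_1 gamma(0) = (0.149)(4.09082) = 0.609532.
Therefore gamma(1) = 0.6095 (to 4 decimal places).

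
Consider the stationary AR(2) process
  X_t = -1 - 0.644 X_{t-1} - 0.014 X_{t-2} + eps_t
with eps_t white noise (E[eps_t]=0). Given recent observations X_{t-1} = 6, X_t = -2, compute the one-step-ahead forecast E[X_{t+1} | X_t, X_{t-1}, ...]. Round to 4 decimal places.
E[X_{t+1} \mid \mathcal F_t] = 0.2040

For an AR(p) model X_t = c + sum_i phi_i X_{t-i} + eps_t, the
one-step-ahead conditional mean is
  E[X_{t+1} | X_t, ...] = c + sum_i phi_i X_{t+1-i}.
Substitute known values:
  E[X_{t+1} | ...] = -1 + (-0.644) * (-2) + (-0.014) * (6)
                   = 0.2040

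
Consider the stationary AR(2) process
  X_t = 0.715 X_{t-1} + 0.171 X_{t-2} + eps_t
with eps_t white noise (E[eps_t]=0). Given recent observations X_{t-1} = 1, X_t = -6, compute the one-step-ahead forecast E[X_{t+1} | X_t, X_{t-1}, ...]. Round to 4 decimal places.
E[X_{t+1} \mid \mathcal F_t] = -4.1190

For an AR(p) model X_t = c + sum_i phi_i X_{t-i} + eps_t, the
one-step-ahead conditional mean is
  E[X_{t+1} | X_t, ...] = c + sum_i phi_i X_{t+1-i}.
Substitute known values:
  E[X_{t+1} | ...] = (0.715) * (-6) + (0.171) * (1)
                   = -4.1190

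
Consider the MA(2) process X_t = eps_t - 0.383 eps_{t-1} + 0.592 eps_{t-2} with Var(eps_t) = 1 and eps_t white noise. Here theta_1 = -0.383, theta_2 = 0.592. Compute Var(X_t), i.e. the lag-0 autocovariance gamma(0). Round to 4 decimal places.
\gamma(0) = 1.4972

For an MA(q) process X_t = eps_t + sum_i theta_i eps_{t-i} with
Var(eps_t) = sigma^2, the variance is
  gamma(0) = sigma^2 * (1 + sum_i theta_i^2).
  sum_i theta_i^2 = (-0.383)^2 + (0.592)^2 = 0.146689 + 0.350464 = 0.497153.
  gamma(0) = 1 * (1 + 0.497153) = 1 * 1.497153 = 1.497153, which rounds to 1.4972.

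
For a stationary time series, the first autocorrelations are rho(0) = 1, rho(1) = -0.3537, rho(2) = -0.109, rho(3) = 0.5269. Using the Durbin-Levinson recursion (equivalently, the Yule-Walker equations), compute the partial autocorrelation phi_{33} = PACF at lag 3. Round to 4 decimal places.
\phi_{33} = 0.4720

The PACF at lag k is phi_{kk}, the last component of the solution
to the Yule-Walker system G_k phi = r_k where
  (G_k)_{ij} = rho(|i - j|), (r_k)_i = rho(i), i,j = 1..k.
Equivalently, Durbin-Levinson gives phi_{kk} iteratively:
  phi_{11} = rho(1)
  phi_{kk} = [rho(k) - sum_{j=1..k-1} phi_{k-1,j} rho(k-j)]
            / [1 - sum_{j=1..k-1} phi_{k-1,j} rho(j)],
  phi_{k,j} = phi_{k-1,j} - phi_{kk} phi_{k-1,k-j},  j = 1..k-1.
Step k = 1:
  phi_11 = rho(1) = -0.3537.
Step k = 2:
  phi_22 = [rho(2) - phi_11 rho(1)] / [1 - phi_11 rho(1)] = [-0.109 - (-0.3537)(-0.3537)] / [1 - (-0.3537)(-0.3537)]
         = -0.23410369 / 0.87489631 = -0.267579.
  Update: phi_21 = phi_11 - phi_22 phi_11 = -0.3537 - (-0.267579)(-0.3537) = -0.448343.
Step k = 3:
  phi_33 = [rho(3) - phi_21 rho(2) - phi_22 rho(1)] / [1 - phi_21 rho(1) - phi_22 rho(2)]
    numerator   = 0.5269 - (-0.448343)(-0.109) - (-0.267579)(-0.3537) = 0.38338804
    denominator = 1 - (-0.448343)(-0.3537) - (-0.267579)(-0.109) = 0.81225513
  phi_33 = 0.38338804 / 0.81225513 = 0.472.
Therefore phi_{33} = 0.4720.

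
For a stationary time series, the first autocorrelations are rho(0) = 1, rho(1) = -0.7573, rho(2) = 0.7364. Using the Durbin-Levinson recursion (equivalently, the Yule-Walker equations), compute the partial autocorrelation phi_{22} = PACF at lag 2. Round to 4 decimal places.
\phi_{22} = 0.3819

The PACF at lag k is phi_{kk}, the last component of the solution
to the Yule-Walker system G_k phi = r_k where
  (G_k)_{ij} = rho(|i - j|), (r_k)_i = rho(i), i,j = 1..k.
Equivalently, Durbin-Levinson gives phi_{kk} iteratively:
  phi_{11} = rho(1)
  phi_{kk} = [rho(k) - sum_{j=1..k-1} phi_{k-1,j} rho(k-j)]
            / [1 - sum_{j=1..k-1} phi_{k-1,j} rho(j)],
  phi_{k,j} = phi_{k-1,j} - phi_{kk} phi_{k-1,k-j},  j = 1..k-1.
Step k = 1:
  phi_11 = rho(1) = -0.7573.
Step k = 2:
  phi_22 = [rho(2) - phi_11 rho(1)] / [1 - phi_11 rho(1)] = [0.7364 - (-0.7573)(-0.7573)] / [1 - (-0.7573)(-0.7573)]
         = 0.16289671 / 0.42649671 = 0.3819.
Therefore phi_{22} = 0.3819.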